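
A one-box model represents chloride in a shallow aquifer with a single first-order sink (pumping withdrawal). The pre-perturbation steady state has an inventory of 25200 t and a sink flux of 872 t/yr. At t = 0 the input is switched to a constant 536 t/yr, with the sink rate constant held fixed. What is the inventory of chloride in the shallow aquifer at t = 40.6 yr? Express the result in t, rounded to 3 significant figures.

17900 t

Residence time τ = M₀/F₀ = 28.90 yr. The eventual steady state is M_∞ = M₀·(F₁/F₀) = 25200 × 536/872 = 15490 t.
The anomaly ΔM(t) = M(t) − M_∞ decays as ΔM₀·e^(−t/τ) with ΔM₀ = 25200 − 15490 = 9710 t.
At t = 40.6 yr, e^(−t/τ) = e^(−1.405) = 0.2454, so ΔM = 2383 t and M = 15490 + 2383 = 17873 t.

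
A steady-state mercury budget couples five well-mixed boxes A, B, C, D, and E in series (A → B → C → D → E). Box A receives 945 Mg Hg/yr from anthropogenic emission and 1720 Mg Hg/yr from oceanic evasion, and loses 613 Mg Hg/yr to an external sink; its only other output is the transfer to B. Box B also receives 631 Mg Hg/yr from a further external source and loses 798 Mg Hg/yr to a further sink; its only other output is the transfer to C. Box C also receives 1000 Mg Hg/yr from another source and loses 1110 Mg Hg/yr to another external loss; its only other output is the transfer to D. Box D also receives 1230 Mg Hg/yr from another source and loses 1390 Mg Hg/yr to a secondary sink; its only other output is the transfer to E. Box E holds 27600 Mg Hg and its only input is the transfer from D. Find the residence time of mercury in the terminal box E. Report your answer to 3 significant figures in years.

Box A: F(A→B) = (945 + 1720) − 613 = 2052.0 Mg Hg/yr.
Box B: F(B→C) = (2052.0 + 631) − 798 = 1885.0 Mg Hg/yr.
Box C: F(C→D) = (1885.0 + 1000) − 1110 = 1775.0 Mg Hg/yr.
Box D: F(D→E) = (1775.0 + 1230) − 1390 = 1615.0 Mg Hg/yr.
Box E throughput = its input = 1615.0 Mg Hg/yr; τ = 27600 / 1615.0 = 17.09 yr.

17.1 yr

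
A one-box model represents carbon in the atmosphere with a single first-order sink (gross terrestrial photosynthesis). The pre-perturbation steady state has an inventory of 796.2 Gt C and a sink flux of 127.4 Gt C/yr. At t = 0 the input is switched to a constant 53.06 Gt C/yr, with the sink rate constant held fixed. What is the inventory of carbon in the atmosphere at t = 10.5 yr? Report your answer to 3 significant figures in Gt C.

The sink rate constant is k = F₀/M₀ = 127.4/796.2 = 0.1600 yr⁻¹.
Solving dM/dt = F₁ − kM with M(0) = M₀ gives M(t) = F₁/k + (M₀ − F₁/k)·e^(−kt).
F₁/k = 53.06/0.1600 = 331.60 Gt C; kt = 0.1600 × 10.5 = 1.680, e^(−kt) = 0.1864.
M(10.5) = 331.60 + (796.2 − 331.60) × 0.1864 = 331.60 + 86.58 = 418.18 Gt C.

418 Gt C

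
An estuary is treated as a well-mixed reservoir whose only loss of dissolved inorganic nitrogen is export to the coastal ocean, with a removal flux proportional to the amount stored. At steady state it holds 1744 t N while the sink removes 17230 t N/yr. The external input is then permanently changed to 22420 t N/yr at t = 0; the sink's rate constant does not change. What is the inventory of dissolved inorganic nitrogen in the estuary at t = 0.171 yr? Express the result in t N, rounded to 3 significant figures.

Residence time τ = M₀/F₀ = 0.1012 yr. The eventual steady state is M_∞ = M₀·(F₁/F₀) = 1744 × 22420/17230 = 2269.3 t N.
The anomaly ΔM(t) = M(t) − M_∞ decays as ΔM₀·e^(−t/τ) with ΔM₀ = 1744 − 2269.3 = −525.3 t N.
At t = 0.171 yr, e^(−t/τ) = e^(−1.689) = 0.1846, so ΔM = −96.99 t N and M = 2269.3 − 96.99 = 2172.3 t N.

2170 t N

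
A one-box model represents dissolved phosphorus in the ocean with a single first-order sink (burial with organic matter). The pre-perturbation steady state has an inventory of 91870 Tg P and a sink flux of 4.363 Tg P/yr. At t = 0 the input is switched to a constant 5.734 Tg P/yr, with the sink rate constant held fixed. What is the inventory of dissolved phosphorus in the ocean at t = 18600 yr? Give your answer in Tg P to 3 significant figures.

109000 Tg P

The sink rate constant is k = F₀/M₀ = 4.363/91870 = 4.749×10^-5 yr⁻¹.
Solving dM/dt = F₁ − kM with M(0) = M₀ gives M(t) = F₁/k + (M₀ − F₁/k)·e^(−kt).
F₁/k = 5.734/4.749×10^-5 = 120740 Tg P; kt = 4.749×10^-5 × 18600 = 0.8833, e^(−kt) = 0.4134.
M(18600) = 120740 + (91870 − 120740) × 0.4134 = 120740 − 11930 = 108800 Tg P.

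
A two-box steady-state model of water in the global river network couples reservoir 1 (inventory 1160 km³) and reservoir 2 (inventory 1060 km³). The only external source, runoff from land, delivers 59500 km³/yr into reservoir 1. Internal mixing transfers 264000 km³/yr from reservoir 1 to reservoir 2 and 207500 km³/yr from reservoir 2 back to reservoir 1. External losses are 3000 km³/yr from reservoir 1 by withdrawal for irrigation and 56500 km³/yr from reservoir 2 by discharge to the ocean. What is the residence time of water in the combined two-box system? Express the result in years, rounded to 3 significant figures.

Treat the two boxes together as one reservoir: the mixing fluxes between them are internal recycling, so τ = ΣM / Σ(external losses).
M_total = 1160 + 1060 = 2220.0 km³.
ΣF_external_out = 3000 + 56500 = 59500 km³/yr.
τ = M_total / ΣF_ext = 2220.0 / 59500 = 0.03731 yr.

0.0373 yr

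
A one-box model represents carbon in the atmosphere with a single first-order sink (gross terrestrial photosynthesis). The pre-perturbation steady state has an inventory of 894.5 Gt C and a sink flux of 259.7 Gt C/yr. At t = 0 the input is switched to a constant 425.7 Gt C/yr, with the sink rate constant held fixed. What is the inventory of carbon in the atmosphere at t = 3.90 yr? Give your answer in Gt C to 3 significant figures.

1280 Gt C

The sink rate constant is k = F₀/M₀ = 259.7/894.5 = 0.2903 yr⁻¹.
Solving dM/dt = F₁ − kM with M(0) = M₀ gives M(t) = F₁/k + (M₀ − F₁/k)·e^(−kt).
F₁/k = 425.7/0.2903 = 1466.3 Gt C; kt = 0.2903 × 3.90 = 1.132, e^(−kt) = 0.3223.
M(3.90) = 1466.3 + (894.5 − 1466.3) × 0.3223 = 1466.3 − 184.3 = 1282.0 Gt C.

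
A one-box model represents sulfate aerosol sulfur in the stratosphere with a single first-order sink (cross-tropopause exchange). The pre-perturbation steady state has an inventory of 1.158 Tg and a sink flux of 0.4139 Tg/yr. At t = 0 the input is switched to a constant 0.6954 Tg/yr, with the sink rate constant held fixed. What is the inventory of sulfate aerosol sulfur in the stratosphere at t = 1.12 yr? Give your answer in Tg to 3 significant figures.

1.42 Tg

Residence time τ = M₀/F₀ = 2.798 yr. The eventual steady state is M_∞ = M₀·(F₁/F₀) = 1.158 × 0.6954/0.4139 = 1.9456 Tg.
The anomaly ΔM(t) = M(t) − M_∞ decays as ΔM₀·e^(−t/τ) with ΔM₀ = 1.158 − 1.9456 = −0.7876 Tg.
At t = 1.12 yr, e^(−t/τ) = e^(−0.4003) = 0.6701, so ΔM = −0.5278 Tg and M = 1.9456 − 0.5278 = 1.4178 Tg.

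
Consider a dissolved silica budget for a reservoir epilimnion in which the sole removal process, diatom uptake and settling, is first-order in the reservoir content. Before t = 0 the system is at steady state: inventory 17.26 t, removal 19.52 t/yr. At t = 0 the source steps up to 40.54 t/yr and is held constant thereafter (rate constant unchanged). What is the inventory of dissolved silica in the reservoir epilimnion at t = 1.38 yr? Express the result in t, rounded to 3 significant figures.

31.9 t

The sink rate constant is k = F₀/M₀ = 19.52/17.26 = 1.131 yr⁻¹.
Solving dM/dt = F₁ − kM with M(0) = M₀ gives M(t) = F₁/k + (M₀ − F₁/k)·e^(−kt).
F₁/k = 40.54/1.131 = 35.846 t; kt = 1.131 × 1.38 = 1.561, e^(−kt) = 0.2100.
M(1.38) = 35.846 + (17.26 − 35.846) × 0.2100 = 35.846 − 3.903 = 31.943 t.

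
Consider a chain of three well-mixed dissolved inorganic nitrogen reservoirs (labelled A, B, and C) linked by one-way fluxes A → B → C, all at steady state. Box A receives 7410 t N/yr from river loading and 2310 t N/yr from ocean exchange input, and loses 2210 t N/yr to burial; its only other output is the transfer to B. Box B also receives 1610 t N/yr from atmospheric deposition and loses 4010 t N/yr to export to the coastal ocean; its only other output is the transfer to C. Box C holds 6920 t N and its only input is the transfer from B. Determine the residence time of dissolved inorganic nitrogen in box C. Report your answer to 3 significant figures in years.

Box A: F(A→B) = (7410 + 2310) − 2210 = 7510.0 t N/yr.
Box B: F(B→C) = (7510.0 + 1610) − 4010 = 5110.0 t N/yr.
Box C throughput = its input = 5110.0 t N/yr; τ = 6920 / 5110.0 = 1.354 yr.

1.35 yr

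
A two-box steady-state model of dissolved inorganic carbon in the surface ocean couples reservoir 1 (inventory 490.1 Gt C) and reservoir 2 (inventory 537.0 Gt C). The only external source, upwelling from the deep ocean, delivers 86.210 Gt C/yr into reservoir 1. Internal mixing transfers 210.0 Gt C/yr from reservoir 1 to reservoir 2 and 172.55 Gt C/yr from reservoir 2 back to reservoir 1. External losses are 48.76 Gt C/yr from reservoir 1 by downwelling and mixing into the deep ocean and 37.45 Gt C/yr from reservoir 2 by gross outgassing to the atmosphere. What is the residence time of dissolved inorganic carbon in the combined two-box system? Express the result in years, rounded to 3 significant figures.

Treat the two boxes together as one reservoir: the mixing fluxes between them are internal recycling, so τ = ΣM / Σ(external losses).
M_total = 490.1 + 537.0 = 1027.1 Gt C.
ΣF_external_out = 48.76 + 37.45 = 86.210 Gt C/yr.
τ = M_total / ΣF_ext = 1027.1 / 86.210 = 11.91 yr.

11.9 yr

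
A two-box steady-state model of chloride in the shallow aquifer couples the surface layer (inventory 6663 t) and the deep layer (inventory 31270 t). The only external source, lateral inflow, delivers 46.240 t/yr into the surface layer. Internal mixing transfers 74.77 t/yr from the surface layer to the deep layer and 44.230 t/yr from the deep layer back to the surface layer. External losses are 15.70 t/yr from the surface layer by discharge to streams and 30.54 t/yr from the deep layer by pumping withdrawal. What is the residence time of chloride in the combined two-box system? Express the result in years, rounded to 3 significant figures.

820 yr

For the system as a whole, the A↔B exchange is internal and contributes nothing to the throughput; only the external sinks remove mass.
M_total = 6663 + 31270 = 37933 t.
ΣF_external_out = 15.70 + 30.54 = 46.240 t/yr.
τ = M_total / ΣF_ext = 37933 / 46.240 = 820.4 yr.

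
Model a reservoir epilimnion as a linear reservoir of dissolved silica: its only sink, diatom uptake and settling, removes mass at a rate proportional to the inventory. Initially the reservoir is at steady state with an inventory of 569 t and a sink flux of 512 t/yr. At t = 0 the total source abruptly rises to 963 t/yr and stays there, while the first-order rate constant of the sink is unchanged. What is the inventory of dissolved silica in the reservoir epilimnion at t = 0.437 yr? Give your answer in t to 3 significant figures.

732 t

Residence time τ = M₀/F₀ = 1.111 yr. The eventual steady state is M_∞ = M₀·(F₁/F₀) = 569 × 963/512 = 1070.2 t.
The anomaly ΔM(t) = M(t) − M_∞ decays as ΔM₀·e^(−t/τ) with ΔM₀ = 569 − 1070.2 = −501.2 t.
At t = 0.437 yr, e^(−t/τ) = e^(−0.3932) = 0.6749, so ΔM = −338.3 t and M = 1070.2 − 338.3 = 731.95 t.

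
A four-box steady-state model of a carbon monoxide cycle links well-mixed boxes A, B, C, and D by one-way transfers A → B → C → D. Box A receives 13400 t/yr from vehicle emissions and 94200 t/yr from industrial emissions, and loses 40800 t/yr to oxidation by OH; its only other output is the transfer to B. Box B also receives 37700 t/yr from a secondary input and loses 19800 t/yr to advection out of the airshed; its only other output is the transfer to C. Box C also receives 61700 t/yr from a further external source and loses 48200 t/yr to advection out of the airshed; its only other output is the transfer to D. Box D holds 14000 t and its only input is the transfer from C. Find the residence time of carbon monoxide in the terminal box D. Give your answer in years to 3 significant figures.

0.143 yr

Box A: F(A→B) = (13400 + 94200) − 40800 = 66800 t/yr.
Box B: F(B→C) = (66800 + 37700) − 19800 = 84700 t/yr.
Box C: F(C→D) = (84700 + 61700) − 48200 = 98200 t/yr.
Box D throughput = its input = 98200 t/yr; τ = 14000 / 98200 = 0.1426 yr.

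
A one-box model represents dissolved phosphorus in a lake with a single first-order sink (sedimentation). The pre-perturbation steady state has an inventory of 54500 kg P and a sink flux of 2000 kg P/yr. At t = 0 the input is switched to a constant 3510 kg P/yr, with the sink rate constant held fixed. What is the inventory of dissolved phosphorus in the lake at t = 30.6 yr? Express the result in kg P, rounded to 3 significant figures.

τ = M₀/F₀ = 54500/2000 = 27.25 yr; rate constant k = 1/τ.
New steady state M_∞ = F₁/k = F₁·τ = 3510 × 27.25 = 95648 kg P.
M(t) = M_∞ + (M₀ − M_∞)·e^(−t/τ); t/τ = 30.6/27.25 = 1.123, so e^(−t/τ) = 0.3253.
M(t) = 95648 − 41150 × 0.3253 = 82261 kg P.

82300 kg P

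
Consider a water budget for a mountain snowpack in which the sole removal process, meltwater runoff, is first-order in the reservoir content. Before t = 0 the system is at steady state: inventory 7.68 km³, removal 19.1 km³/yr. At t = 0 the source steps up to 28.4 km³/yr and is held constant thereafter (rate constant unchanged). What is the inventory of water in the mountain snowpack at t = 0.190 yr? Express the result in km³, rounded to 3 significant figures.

The sink rate constant is k = F₀/M₀ = 19.1/7.68 = 2.487 yr⁻¹.
Solving dM/dt = F₁ − kM with M(0) = M₀ gives M(t) = F₁/k + (M₀ − F₁/k)·e^(−kt).
F₁/k = 28.4/2.487 = 11.419 km³; kt = 2.487 × 0.190 = 0.4725, e^(−kt) = 0.6234.
M(0.190) = 11.419 + (7.68 − 11.419) × 0.6234 = 11.419 − 2.331 = 9.0882 km³.

9.09 km³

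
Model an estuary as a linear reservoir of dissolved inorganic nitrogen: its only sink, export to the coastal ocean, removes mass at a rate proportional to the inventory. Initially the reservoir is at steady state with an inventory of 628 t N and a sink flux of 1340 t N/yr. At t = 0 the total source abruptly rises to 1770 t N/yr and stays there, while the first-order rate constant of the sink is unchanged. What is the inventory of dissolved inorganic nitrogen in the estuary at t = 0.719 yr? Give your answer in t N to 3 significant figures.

Residence time τ = M₀/F₀ = 0.4687 yr. The eventual steady state is M_∞ = M₀·(F₁/F₀) = 628 × 1770/1340 = 829.52 t N.
The anomaly ΔM(t) = M(t) − M_∞ decays as ΔM₀·e^(−t/τ) with ΔM₀ = 628 − 829.52 = −201.5 t N.
At t = 0.719 yr, e^(−t/τ) = e^(−1.534) = 0.2156, so ΔM = −43.46 t N and M = 829.52 − 43.46 = 786.07 t N.

786 t N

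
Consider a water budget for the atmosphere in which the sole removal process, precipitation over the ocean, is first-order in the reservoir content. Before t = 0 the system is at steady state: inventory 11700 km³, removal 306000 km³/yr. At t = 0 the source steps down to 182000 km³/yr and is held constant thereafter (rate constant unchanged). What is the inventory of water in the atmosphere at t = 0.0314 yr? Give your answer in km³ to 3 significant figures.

9040 km³

Residence time τ = M₀/F₀ = 0.03824 yr. The eventual steady state is M_∞ = M₀·(F₁/F₀) = 11700 × 182000/306000 = 6958.8 km³.
The anomaly ΔM(t) = M(t) − M_∞ decays as ΔM₀·e^(−t/τ) with ΔM₀ = 11700 − 6958.8 = 4741 km³.
At t = 0.0314 yr, e^(−t/τ) = e^(−0.8212) = 0.4399, so ΔM = 2086 km³ and M = 6958.8 + 2086 = 9044.4 km³.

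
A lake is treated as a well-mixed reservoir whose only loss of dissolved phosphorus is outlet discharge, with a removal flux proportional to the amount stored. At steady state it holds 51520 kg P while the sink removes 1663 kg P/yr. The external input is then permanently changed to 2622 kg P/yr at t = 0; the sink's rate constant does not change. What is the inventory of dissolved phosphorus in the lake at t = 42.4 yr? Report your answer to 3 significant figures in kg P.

73700 kg P

τ = M₀/F₀ = 51520/1663 = 30.98 yr; rate constant k = 1/τ.
New steady state M_∞ = F₁/k = F₁·τ = 2622 × 30.98 = 81230 kg P.
M(t) = M_∞ + (M₀ − M_∞)·e^(−t/τ); t/τ = 42.4/30.98 = 1.369, so e^(−t/τ) = 0.2545.
M(t) = 81230 − 29710 × 0.2545 = 73670 kg P.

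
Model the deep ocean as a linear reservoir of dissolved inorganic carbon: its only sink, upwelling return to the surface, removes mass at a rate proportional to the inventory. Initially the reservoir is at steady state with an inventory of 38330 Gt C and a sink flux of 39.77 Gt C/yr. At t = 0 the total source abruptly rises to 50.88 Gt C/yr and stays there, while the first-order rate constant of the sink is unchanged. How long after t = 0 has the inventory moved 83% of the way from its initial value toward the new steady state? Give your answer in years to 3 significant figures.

1710 yr

τ = M₀/F₀ = 38330/39.77 = 963.8 yr.
The remaining gap fraction is e^(−t/τ); 83% covered ⇒ e^(−t/τ) = 0.170.
t = −τ ln(0.170) = 963.8 × 1.772 = 1708 yr.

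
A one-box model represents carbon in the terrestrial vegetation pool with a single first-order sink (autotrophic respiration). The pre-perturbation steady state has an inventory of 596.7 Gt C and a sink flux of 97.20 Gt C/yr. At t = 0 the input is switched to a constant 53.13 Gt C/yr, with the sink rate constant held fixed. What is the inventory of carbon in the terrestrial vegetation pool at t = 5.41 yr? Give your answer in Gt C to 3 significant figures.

438 Gt C

τ = M₀/F₀ = 596.7/97.20 = 6.139 yr; rate constant k = 1/τ.
New steady state M_∞ = F₁/k = F₁·τ = 53.13 × 6.139 = 326.16 Gt C.
M(t) = M_∞ + (M₀ − M_∞)·e^(−t/τ); t/τ = 5.41/6.139 = 0.8813, so e^(−t/τ) = 0.4143.
M(t) = 326.16 + 270.5 × 0.4143 = 438.23 Gt C.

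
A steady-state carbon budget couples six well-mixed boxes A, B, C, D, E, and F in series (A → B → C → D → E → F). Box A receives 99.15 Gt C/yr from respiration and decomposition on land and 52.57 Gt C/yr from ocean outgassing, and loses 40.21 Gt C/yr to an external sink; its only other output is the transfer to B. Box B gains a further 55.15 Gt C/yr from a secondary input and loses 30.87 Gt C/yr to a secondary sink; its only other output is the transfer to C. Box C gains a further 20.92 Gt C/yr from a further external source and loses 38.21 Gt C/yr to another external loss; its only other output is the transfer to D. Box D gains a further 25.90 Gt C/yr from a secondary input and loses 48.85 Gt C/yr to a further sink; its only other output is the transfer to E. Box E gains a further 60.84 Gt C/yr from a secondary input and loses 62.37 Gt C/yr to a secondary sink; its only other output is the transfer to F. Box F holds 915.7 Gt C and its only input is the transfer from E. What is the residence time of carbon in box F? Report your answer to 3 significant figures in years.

9.74 yr

Box A: F(A→B) = (99.15 + 52.57) − 40.21 = 111.51 Gt C/yr.
Box B: F(B→C) = (111.51 + 55.15) − 30.87 = 135.79 Gt C/yr.
Box C: F(C→D) = (135.79 + 20.92) − 38.21 = 118.50 Gt C/yr.
Box D: F(D→E) = (118.50 + 25.90) − 48.85 = 95.550 Gt C/yr.
Box E: F(E→F) = (95.550 + 60.84) − 62.37 = 94.020 Gt C/yr.
Box F throughput = its input = 94.020 Gt C/yr; τ = 915.7 / 94.020 = 9.739 yr.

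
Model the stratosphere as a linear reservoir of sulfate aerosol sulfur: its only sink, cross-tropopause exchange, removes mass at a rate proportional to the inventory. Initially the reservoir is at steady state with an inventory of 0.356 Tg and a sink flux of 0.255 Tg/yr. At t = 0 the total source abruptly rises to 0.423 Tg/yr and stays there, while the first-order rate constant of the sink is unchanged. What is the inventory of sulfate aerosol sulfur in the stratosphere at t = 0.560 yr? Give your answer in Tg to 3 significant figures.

0.434 Tg

Residence time τ = M₀/F₀ = 1.396 yr. The eventual steady state is M_∞ = M₀·(F₁/F₀) = 0.356 × 0.423/0.255 = 0.59054 Tg.
The anomaly ΔM(t) = M(t) − M_∞ decays as ΔM₀·e^(−t/τ) with ΔM₀ = 0.356 − 0.59054 = −0.2345 Tg.
At t = 0.560 yr, e^(−t/τ) = e^(−0.4011) = 0.6696, so ΔM = −0.1570 Tg and M = 0.59054 − 0.1570 = 0.43350 Tg.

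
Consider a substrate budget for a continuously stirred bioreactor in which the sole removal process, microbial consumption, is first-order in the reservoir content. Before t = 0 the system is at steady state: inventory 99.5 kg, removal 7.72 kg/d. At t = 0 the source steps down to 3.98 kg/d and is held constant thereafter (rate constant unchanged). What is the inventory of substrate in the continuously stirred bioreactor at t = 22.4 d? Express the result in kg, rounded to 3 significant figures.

59.8 kg

Residence time τ = M₀/F₀ = 12.89 d. The eventual steady state is M_∞ = M₀·(F₁/F₀) = 99.5 × 3.98/7.72 = 51.297 kg.
The anomaly ΔM(t) = M(t) − M_∞ decays as ΔM₀·e^(−t/τ) with ΔM₀ = 99.5 − 51.297 = 48.20 kg.
At t = 22.4 d, e^(−t/τ) = e^(−1.738) = 0.1759, so ΔM = 8.478 kg and M = 51.297 + 8.478 = 59.775 kg.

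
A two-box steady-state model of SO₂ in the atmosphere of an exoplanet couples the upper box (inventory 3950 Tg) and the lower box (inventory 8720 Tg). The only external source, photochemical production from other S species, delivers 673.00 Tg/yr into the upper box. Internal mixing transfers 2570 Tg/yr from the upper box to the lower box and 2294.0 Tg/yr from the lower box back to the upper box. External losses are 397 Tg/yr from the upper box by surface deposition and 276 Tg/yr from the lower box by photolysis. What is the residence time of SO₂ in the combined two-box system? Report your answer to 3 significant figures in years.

18.8 yr

Residence time in the combined system uses the total inventory and the total *external* removal — internal exchanges between the two boxes cancel.
M_total = 3950 + 8720 = 12670 Tg.
ΣF_external_out = 397 + 276 = 673.00 Tg/yr.
τ = M_total / ΣF_ext = 12670 / 673.00 = 18.83 yr.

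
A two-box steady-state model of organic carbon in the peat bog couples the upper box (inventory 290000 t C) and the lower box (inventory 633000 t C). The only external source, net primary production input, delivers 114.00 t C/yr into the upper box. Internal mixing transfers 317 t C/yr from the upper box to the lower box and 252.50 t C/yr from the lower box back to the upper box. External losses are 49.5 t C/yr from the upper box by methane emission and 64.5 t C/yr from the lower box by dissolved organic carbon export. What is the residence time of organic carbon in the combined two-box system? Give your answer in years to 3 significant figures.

Treat the two boxes together as one reservoir: the mixing fluxes between them are internal recycling, so τ = ΣM / Σ(external losses).
M_total = 290000 + 633000 = 923000 t C.
ΣF_external_out = 49.5 + 64.5 = 114.00 t C/yr.
τ = M_total / ΣF_ext = 923000 / 114.00 = 8096 yr.

8100 yr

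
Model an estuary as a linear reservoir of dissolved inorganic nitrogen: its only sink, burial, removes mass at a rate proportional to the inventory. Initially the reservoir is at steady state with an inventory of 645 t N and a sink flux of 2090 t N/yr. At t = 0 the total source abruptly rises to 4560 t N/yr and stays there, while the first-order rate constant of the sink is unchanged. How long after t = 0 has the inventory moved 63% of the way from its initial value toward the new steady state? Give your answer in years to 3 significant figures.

τ = M₀/F₀ = 645/2090 = 0.3086 yr.
The remaining gap fraction is e^(−t/τ); 63% covered ⇒ e^(−t/τ) = 0.370.
t = −τ ln(0.370) = 0.3086 × 0.9943 = 0.3068 yr.

0.307 yr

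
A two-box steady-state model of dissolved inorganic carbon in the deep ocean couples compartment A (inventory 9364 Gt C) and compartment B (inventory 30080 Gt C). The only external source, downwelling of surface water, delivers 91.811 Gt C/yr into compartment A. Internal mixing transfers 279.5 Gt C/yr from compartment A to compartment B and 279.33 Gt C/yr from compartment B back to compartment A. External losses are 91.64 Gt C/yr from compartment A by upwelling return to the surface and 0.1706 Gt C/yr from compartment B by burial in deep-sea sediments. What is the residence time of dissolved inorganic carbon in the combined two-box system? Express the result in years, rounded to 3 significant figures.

Residence time in the combined system uses the total inventory and the total *external* removal — internal exchanges between the two boxes cancel.
M_total = 9364 + 30080 = 39444 Gt C.
ΣF_external_out = 91.64 + 0.1706 = 91.811 Gt C/yr.
τ = M_total / ΣF_ext = 39444 / 91.811 = 429.6 yr.

430 yr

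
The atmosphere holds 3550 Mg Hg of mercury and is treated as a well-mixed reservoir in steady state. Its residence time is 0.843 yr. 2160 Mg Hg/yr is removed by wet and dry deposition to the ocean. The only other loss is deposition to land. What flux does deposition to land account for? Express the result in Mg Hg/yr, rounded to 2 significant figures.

2100 Mg Hg/yr

Total removal F = M/τ = 3550 / 0.843 = 4211 Mg Hg/yr.
Deposition to land = F − (2160) = 4211 − 2160 = 2051 Mg Hg/yr.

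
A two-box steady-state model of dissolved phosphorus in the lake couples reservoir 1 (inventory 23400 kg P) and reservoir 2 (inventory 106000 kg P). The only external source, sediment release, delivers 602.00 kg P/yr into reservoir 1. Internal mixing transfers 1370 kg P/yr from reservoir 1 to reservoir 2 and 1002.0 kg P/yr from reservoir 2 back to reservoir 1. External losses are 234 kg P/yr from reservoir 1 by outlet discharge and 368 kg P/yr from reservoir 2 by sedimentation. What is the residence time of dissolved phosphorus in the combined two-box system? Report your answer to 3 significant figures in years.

215 yr

Treat the two boxes together as one reservoir: the mixing fluxes between them are internal recycling, so τ = ΣM / Σ(external losses).
M_total = 23400 + 106000 = 129400 kg P.
ΣF_external_out = 234 + 368 = 602.00 kg P/yr.
τ = M_total / ΣF_ext = 129400 / 602.00 = 215.0 yr.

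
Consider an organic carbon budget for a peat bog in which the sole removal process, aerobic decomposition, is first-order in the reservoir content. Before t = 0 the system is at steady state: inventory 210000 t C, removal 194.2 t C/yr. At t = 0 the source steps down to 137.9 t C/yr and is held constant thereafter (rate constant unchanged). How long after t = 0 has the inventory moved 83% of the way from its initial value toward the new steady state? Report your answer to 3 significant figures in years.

τ = M₀/F₀ = 210000/194.2 = 1081 yr.
The remaining gap fraction is e^(−t/τ); 83% covered ⇒ e^(−t/τ) = 0.170.
t = −τ ln(0.170) = 1081 × 1.772 = 1916 yr.

1920 yr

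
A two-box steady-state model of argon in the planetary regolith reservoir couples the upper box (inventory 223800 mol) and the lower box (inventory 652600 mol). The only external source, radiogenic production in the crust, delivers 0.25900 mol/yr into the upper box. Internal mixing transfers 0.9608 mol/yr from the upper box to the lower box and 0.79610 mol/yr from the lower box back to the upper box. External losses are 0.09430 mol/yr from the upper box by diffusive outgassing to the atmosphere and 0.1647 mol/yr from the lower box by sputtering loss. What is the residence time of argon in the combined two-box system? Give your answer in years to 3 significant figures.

3.38×10^6 yr

For the system as a whole, the A↔B exchange is internal and contributes nothing to the throughput; only the external sinks remove mass.
M_total = 223800 + 652600 = 876400 mol.
ΣF_external_out = 0.09430 + 0.1647 = 0.25900 mol/yr.
τ = M_total / ΣF_ext = 876400 / 0.25900 = 3.384×10^6 yr.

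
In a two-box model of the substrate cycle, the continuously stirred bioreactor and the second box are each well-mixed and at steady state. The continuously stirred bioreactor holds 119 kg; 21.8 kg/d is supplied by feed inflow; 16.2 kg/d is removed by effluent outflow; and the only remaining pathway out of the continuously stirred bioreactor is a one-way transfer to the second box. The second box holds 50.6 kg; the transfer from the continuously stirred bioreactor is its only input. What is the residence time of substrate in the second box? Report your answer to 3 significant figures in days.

9.04 d

Balance the continuously stirred bioreactor: ΣF_in = 21.800 kg/d.
Transfer to the second box = ΣF_in − (16.2) = 5.6000 kg/d.
At steady state the output of the second box equals its input, 5.6000 kg/d.
τ = M / F = 50.6 / 5.6000 = 9.036 d.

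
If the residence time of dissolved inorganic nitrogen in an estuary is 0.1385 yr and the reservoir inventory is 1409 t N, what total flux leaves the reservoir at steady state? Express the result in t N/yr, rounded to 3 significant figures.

10200 t N/yr

F = M / τ = 1409 / 0.1385 = 10170 t N/yr.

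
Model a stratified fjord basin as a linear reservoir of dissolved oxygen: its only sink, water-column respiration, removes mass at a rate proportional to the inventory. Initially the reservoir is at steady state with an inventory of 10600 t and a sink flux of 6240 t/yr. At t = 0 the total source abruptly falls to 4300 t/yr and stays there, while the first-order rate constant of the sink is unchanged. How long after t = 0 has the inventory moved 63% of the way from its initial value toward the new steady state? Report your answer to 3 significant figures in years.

1.69 yr

τ = M₀/F₀ = 10600/6240 = 1.699 yr.
The remaining gap fraction is e^(−t/τ); 63% covered ⇒ e^(−t/τ) = 0.370.
t = −τ ln(0.370) = 1.699 × 0.9943 = 1.689 yr.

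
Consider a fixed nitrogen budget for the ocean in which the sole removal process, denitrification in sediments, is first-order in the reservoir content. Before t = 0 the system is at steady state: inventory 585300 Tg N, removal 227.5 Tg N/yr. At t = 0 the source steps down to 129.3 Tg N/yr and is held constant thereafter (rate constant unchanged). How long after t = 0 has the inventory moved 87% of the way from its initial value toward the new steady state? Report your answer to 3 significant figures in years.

τ = M₀/F₀ = 585300/227.5 = 2573 yr.
The remaining gap fraction is e^(−t/τ); 87% covered ⇒ e^(−t/τ) = 0.130.
t = −τ ln(0.130) = 2573 × 2.040 = 5249 yr.

5250 yr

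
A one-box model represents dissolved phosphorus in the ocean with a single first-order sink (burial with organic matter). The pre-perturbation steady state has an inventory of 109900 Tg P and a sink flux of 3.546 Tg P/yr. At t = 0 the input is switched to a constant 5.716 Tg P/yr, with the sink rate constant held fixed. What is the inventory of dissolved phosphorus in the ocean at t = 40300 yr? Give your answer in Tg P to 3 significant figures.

Residence time τ = M₀/F₀ = 30990 yr. The eventual steady state is M_∞ = M₀·(F₁/F₀) = 109900 × 5.716/3.546 = 177150 Tg P.
The anomaly ΔM(t) = M(t) − M_∞ decays as ΔM₀·e^(−t/τ) with ΔM₀ = 109900 − 177150 = −67250 Tg P.
At t = 40300 yr, e^(−t/τ) = e^(−1.300) = 0.2724, so ΔM = −18320 Tg P and M = 177150 − 18320 = 158830 Tg P.

159000 Tg P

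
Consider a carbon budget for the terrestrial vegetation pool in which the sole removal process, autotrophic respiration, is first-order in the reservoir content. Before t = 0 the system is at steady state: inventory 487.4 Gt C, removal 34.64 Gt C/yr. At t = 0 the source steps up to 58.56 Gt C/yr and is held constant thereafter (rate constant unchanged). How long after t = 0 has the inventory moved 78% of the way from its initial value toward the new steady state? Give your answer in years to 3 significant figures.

21.3 yr

τ = M₀/F₀ = 487.4/34.64 = 14.07 yr.
The remaining gap fraction is e^(−t/τ); 78% covered ⇒ e^(−t/τ) = 0.220.
t = −τ ln(0.220) = 14.07 × 1.514 = 21.30 yr.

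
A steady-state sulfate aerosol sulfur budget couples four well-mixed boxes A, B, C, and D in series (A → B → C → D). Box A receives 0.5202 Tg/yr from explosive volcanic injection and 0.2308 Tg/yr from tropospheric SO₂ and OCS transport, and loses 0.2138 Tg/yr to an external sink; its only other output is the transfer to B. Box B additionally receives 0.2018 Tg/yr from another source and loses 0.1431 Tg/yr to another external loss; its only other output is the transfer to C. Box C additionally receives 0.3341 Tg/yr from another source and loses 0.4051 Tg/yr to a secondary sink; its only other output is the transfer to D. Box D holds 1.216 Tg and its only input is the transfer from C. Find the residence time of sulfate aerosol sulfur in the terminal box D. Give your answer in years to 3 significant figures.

2.32 yr

Box A: F(A→B) = (0.5202 + 0.2308) − 0.2138 = 0.53720 Tg/yr.
Box B: F(B→C) = (0.53720 + 0.2018) − 0.1431 = 0.59590 Tg/yr.
Box C: F(C→D) = (0.59590 + 0.3341) − 0.4051 = 0.52490 Tg/yr.
Box D throughput = its input = 0.52490 Tg/yr; τ = 1.216 / 0.52490 = 2.317 yr.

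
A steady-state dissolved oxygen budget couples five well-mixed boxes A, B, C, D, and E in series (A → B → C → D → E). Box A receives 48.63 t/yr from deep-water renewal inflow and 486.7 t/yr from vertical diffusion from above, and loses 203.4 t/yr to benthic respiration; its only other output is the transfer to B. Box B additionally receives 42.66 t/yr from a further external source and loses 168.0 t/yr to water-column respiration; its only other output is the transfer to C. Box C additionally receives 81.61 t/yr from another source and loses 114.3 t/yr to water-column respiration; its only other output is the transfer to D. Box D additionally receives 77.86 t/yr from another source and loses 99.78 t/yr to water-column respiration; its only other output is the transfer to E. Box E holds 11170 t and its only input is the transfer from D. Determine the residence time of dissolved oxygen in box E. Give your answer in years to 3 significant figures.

Box A: F(A→B) = (48.63 + 486.7) − 203.4 = 331.93 t/yr.
Box B: F(B→C) = (331.93 + 42.66) − 168.0 = 206.59 t/yr.
Box C: F(C→D) = (206.59 + 81.61) − 114.3 = 173.90 t/yr.
Box D: F(D→E) = (173.90 + 77.86) − 99.78 = 151.98 t/yr.
Box E throughput = its input = 151.98 t/yr; τ = 11170 / 151.98 = 73.50 yr.

73.5 yr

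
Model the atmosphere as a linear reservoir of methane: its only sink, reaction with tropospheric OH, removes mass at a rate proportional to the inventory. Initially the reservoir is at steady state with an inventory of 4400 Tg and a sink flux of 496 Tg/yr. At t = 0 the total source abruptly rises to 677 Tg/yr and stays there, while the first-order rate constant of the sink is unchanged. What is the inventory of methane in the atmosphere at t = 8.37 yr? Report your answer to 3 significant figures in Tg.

5380 Tg

Residence time τ = M₀/F₀ = 8.871 yr. The eventual steady state is M_∞ = M₀·(F₁/F₀) = 4400 × 677/496 = 6005.6 Tg.
The anomaly ΔM(t) = M(t) − M_∞ decays as ΔM₀·e^(−t/τ) with ΔM₀ = 4400 − 6005.6 = −1606 Tg.
At t = 8.37 yr, e^(−t/τ) = e^(−0.9435) = 0.3893, so ΔM = −625.0 Tg and M = 6005.6 − 625.0 = 5380.6 Tg.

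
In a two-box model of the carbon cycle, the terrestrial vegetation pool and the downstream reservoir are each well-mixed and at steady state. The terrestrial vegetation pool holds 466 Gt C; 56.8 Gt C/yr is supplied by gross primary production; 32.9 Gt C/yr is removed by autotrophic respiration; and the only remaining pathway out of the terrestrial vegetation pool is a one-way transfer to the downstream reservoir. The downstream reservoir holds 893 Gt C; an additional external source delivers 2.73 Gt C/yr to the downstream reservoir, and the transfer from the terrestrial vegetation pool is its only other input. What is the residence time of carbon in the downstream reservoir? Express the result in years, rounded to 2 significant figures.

Balance the terrestrial vegetation pool: ΣF_in = 56.800 Gt C/yr.
Transfer to the downstream reservoir = ΣF_in − (32.9) = 23.900 Gt C/yr.
Total input to the downstream reservoir = 23.900 + 2.73 = 26.630 Gt C/yr; at steady state this equals its total output.
τ = M / F = 893 / 26.630 = 33.53 yr.

34 yr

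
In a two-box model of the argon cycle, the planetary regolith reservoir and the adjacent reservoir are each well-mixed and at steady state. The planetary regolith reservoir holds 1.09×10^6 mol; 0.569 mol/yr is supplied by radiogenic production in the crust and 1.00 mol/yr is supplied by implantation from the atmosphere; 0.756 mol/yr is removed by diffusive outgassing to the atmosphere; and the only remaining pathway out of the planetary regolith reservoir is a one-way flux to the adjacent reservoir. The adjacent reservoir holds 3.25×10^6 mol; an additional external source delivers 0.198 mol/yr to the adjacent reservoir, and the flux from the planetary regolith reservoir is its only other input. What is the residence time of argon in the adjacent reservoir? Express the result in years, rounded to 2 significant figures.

3.2×10^6 yr

Balance the planetary regolith reservoir: ΣF_in = 0.569 + 1.00 = 1.5690 mol/yr.
Flux to the adjacent reservoir = ΣF_in − (0.756) = 0.81300 mol/yr.
Total input to the adjacent reservoir = 0.81300 + 0.198 = 1.0110 mol/yr; at steady state this equals its total output.
τ = M / F = 3.25×10^6 / 1.0110 = 3.215×10^6 yr.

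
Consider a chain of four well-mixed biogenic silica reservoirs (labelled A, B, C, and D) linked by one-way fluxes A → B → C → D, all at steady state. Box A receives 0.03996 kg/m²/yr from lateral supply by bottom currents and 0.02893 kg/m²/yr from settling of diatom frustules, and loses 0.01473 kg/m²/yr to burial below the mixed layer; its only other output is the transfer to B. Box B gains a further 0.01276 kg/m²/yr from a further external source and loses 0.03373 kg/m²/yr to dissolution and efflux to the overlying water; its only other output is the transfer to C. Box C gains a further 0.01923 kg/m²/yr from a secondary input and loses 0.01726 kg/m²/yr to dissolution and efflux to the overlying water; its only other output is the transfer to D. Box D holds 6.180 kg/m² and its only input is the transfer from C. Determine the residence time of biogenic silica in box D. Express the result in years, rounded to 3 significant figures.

Box A: F(A→B) = (0.03996 + 0.02893) − 0.01473 = 0.054160 kg/m²/yr.
Box B: F(B→C) = (0.054160 + 0.01276) − 0.03373 = 0.033190 kg/m²/yr.
Box C: F(C→D) = (0.033190 + 0.01923) − 0.01726 = 0.035160 kg/m²/yr.
Box D throughput = its input = 0.035160 kg/m²/yr; τ = 6.180 / 0.035160 = 175.8 yr.

176 yr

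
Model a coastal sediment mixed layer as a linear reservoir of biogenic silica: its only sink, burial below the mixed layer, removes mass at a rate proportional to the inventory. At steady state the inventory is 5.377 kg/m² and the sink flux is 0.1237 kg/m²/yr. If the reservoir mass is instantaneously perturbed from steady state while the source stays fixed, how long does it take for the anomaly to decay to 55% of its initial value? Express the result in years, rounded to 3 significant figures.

For a linear reservoir the anomaly decays as exp(−t/τ) with τ = M/F = 5.377/0.1237 = 43.47 yr.
exp(−t/τ) = 0.55 ⇒ t = −τ ln(0.55) = 43.47 × 0.5978 = 25.99 yr.

26.0 yr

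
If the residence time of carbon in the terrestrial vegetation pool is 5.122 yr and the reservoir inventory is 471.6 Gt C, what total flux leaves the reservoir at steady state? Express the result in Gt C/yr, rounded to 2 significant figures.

92 Gt C/yr

F = M / τ = 471.6 / 5.122 = 92.07 Gt C/yr.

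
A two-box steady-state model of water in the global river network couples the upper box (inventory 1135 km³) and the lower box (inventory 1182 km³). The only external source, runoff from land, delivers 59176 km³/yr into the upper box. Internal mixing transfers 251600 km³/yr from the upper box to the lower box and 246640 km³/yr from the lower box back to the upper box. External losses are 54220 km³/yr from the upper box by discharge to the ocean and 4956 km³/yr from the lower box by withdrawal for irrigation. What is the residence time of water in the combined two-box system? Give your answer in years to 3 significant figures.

0.0392 yr

For the system as a whole, the A↔B exchange is internal and contributes nothing to the throughput; only the external sinks remove mass.
M_total = 1135 + 1182 = 2317.0 km³.
ΣF_external_out = 54220 + 4956 = 59176 km³/yr.
τ = M_total / ΣF_ext = 2317.0 / 59176 = 0.03915 yr.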